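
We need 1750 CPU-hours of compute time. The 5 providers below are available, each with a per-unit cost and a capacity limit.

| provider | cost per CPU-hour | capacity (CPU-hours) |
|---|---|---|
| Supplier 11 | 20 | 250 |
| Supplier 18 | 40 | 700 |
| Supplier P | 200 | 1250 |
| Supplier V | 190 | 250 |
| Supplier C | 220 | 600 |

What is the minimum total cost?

190500

Fill from the cheapest provider first.
Supplier 11 at 20: take all 250 CPU-hours → 1500 still needed.
Supplier 18 at 40: take all 700 CPU-hours → 800 still needed.
Supplier V at 190: take all 250 CPU-hours → 550 still needed.
Take 550 from Supplier P at 200 to finish.
Supplier C: unused.
Cost = 250×20 + 700×40 + 250×190 + 550×200 = 190500.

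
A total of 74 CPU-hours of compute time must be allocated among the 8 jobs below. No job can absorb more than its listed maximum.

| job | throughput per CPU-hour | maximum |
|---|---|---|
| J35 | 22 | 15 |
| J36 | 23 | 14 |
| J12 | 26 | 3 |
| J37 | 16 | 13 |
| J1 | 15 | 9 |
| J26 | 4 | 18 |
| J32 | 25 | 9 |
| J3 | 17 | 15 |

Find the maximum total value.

Order the jobs by throughput per CPU-hour: J12 26 > J32 25 > J36 23 > J35 22 > J3 17 > J37 16 > J1 15 > J26 4.
J12 takes 3 to reach its cap of 3 — 71 left.
Give J32 9 to hit its cap of 9 — 62 left.
J36 takes 14 to reach its cap of 14 — 48 left.
J35: +15 to 15 (cap) — 33 left.
J3: +15 to 15 (cap) — 18 left.
J37 takes 13 to reach its cap of 13 — 5 left.
Only 5 left; J1 takes them to reach 5.
Total = 22×15 + 23×14 + 26×3 + 16×13 + 15×5 + 25×9 + 17×15 = 1493.

1493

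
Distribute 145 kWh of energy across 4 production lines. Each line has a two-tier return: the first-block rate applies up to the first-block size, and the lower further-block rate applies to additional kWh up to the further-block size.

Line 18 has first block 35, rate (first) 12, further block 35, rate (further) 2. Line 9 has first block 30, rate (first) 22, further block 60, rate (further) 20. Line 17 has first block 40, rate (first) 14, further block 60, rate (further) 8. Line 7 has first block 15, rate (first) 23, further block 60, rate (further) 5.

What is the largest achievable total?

2765

Order all 8 blocks by rate: Line 7/first 23 > Line 9/first 22 > Line 9/second 20 > Line 17/first 14 > Line 18/first 12 > Line 17/second 8 > Line 7/second 5 > Line 18/second 2.
Line 7 first at 23: fill all 15 ; 130 left.
Fill Line 9 first block (30 at 22) ; 100 left.
Line 9/second (20): +60 ; 40 left.
Fill Line 17 first block (40 at 14) ; 0 left.
Total = 23×15 + 22×30 + 20×60 + 14×40 = 2765.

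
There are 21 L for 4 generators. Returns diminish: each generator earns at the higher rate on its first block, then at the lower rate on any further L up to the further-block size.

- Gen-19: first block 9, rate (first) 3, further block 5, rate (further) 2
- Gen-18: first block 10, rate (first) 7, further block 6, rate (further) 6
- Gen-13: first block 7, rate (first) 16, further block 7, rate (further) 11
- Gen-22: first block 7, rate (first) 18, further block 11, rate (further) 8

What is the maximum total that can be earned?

315

Treat each block as its own option and order by rate: Gen-22/T1 18 > Gen-13/T1 16 > Gen-13/T2 11 > Gen-22/T2 8 > Gen-18/T1 7 > Gen-18/T2 6 > Gen-19/T1 3 > Gen-19/T2 2.
Gen-22 T1 at 18: fill all 7 → 14 left.
Gen-13/T1 (16): +7 → 7 left.
Fill Gen-13 T2 block (7 at 11) → 0 left.
Total = 18×7 + 16×7 + 11×7 = 315.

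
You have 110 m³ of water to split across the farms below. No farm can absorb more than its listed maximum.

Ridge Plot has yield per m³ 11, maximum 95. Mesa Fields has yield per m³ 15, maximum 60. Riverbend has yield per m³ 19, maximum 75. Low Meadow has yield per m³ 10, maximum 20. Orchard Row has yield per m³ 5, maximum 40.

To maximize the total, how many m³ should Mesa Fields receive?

35

Order the farms by yield per m³: Riverbend 19 > Mesa Fields 15 > Ridge Plot 11 > Low Meadow 10 > Orchard Row 5.
Riverbend takes 75 to reach its cap of 75 ; 35 left.
Only 35 left; Mesa Fields takes them to reach 35.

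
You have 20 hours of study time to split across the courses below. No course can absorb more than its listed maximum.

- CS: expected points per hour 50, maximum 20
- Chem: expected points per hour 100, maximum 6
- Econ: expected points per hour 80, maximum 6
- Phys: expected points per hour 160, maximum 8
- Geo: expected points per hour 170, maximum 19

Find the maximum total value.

Highest expected points per hour first: Geo 170 > Phys 160 > Chem 100 > Econ 80 > CS 50.
Geo: +19 to 19 (cap) — 1 left.
Phys: +1 (room for 8) → 1. Pool exhausted.
Total = 160×1 + 170×19 = 3390.

3390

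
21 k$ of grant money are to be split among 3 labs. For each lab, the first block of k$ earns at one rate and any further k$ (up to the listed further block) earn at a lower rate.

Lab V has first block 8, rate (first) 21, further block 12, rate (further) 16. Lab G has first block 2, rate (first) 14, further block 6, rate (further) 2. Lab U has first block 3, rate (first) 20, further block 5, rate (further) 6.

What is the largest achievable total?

Rank every tier by rate: Lab V/first 21 > Lab U/first 20 > Lab V/second 16 > Lab G/first 14 > Lab U/second 6 > Lab G/second 2.
Lab V first at 21: fill all 8 ; 13 left.
Lab U first at 20: fill all 3 ; 10 left.
Lab V second at 16: only 10 left, fill 10.
Total = 21×8 + 20×3 + 16×10 = 388.

388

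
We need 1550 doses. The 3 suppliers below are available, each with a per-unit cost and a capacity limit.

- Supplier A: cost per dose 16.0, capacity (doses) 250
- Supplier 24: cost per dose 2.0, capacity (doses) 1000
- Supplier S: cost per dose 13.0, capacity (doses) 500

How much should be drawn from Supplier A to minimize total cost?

Use suppliers in increasing cost order.
Supplier 24 (2.0): use full 1000 — 550 doses to go.
Supplier S (13.0): use full 500 — 50 doses to go.
Supplier A at 16.0: take 50 of its 250 — requirement met.

50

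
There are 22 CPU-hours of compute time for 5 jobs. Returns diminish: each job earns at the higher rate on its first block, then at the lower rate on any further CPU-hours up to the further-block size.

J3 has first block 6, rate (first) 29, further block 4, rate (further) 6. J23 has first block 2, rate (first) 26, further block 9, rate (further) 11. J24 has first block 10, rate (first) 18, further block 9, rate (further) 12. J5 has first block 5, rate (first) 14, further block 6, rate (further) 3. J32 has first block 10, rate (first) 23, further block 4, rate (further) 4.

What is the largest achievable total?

Rank every tier by rate: J3/first 29 > J23/first 26 > J32/first 23 > J24/first 18 > J5/first 14 > J24/second 12 > J23/second 11 > J3/second 6 > J32/second 4 > J5/second 3.
J3/first (29): +6 → 16 left.
J23/first (26): +2 → 14 left.
J32/first (23): +10 → 4 left.
J24/first: +4 of 10 at 18; pool empty.
Total = 29×6 + 26×2 + 23×10 + 18×4 = 528.

528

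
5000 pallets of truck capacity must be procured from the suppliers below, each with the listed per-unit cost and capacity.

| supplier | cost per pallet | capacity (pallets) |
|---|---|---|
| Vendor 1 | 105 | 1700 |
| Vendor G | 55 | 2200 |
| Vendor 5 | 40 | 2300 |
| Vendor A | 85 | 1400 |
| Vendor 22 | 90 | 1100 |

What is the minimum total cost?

255500

Fill from the cheapest supplier first.
Vendor 5 at 40: take all 2300 pallets — 2700 still needed.
Vendor G at 55: take all 2200 pallets — 500 still needed.
Vendor A (85): take the remaining 500 — done.
Vendor 22, Vendor 1: unused.
Cost = 2300×40 + 2200×55 + 500×85 = 255500.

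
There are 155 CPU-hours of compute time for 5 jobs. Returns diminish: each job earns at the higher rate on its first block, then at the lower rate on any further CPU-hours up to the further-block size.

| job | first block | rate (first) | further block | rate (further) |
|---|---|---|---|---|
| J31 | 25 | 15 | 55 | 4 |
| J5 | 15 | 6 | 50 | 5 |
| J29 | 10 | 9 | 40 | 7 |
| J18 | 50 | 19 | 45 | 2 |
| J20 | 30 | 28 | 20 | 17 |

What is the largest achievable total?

Order all 10 blocks by rate: J20/tier1 28 > J18/tier1 19 > J20/tier2 17 > J31/tier1 15 > J29/tier1 9 > J29/tier2 7 > J5/tier1 6 > J5/tier2 5 > J31/tier2 4 > J18/tier2 2.
Fill J20 tier1 block (30 at 28) → 125 left.
J18/tier1 (19): +50 → 75 left.
Fill J20 tier2 block (20 at 17) → 55 left.
J31 tier1 at 15: fill all 25 → 30 left.
J29/tier1 (9): +10 → 20 left.
20 remain; put them into J29 tier2 at 7.
Total = 28×30 + 19×50 + 17×20 + 15×25 + 9×10 + 7×20 = 2735.

2735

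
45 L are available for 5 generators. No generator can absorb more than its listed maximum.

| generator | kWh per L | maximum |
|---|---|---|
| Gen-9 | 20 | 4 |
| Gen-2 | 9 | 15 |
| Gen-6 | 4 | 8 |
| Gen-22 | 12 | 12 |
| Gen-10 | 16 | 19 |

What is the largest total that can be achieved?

618

Highest kWh per L first: Gen-9 20 > Gen-10 16 > Gen-22 12 > Gen-2 9 > Gen-6 4.
Gen-9 takes 4 to reach its cap of 4 — 41 left.
Gen-10: +19 to 19 (cap) — 22 left.
Gen-22: +12 to 12 (cap) — 10 left.
Only 10 left; Gen-2 takes them to reach 10.
Total = 20×4 + 9×10 + 12×12 + 16×19 = 618.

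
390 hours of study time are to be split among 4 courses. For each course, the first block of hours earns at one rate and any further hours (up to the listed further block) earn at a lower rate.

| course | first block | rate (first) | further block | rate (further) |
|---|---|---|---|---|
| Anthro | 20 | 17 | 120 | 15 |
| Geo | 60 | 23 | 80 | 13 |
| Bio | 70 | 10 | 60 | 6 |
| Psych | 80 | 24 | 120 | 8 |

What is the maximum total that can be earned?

6780

Treat each block as its own option and order by rate: Psych/tier1 24 > Geo/tier1 23 > Anthro/tier1 17 > Anthro/tier2 15 > Geo/tier2 13 > Bio/tier1 10 > Psych/tier2 8 > Bio/tier2 6.
Fill Psych tier1 block (80 at 24) — 310 left.
Fill Geo tier1 block (60 at 23) — 250 left.
Anthro/tier1 (17): +20 — 230 left.
Anthro tier2 at 15: fill all 120 — 110 left.
Fill Geo tier2 block (80 at 13) — 30 left.
Bio tier1 at 10: only 30 left, fill 30.
Total = 24×80 + 23×60 + 17×20 + 15×120 + 13×80 + 10×30 = 6780.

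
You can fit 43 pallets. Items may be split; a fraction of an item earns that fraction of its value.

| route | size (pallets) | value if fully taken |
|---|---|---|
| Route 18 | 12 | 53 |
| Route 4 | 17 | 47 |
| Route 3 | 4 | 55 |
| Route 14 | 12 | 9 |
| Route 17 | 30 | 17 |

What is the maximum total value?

Best value per unit of size first: Route 3 55/4≈13.8, Route 18 53/12≈4.42, Route 4 47/17≈2.76, Route 14 9/12≈0.75, Route 17 17/30≈0.567.
All 4 pallets of Route 3 fit (value 55) — 39 remain.
Take all of Route 18 (12 pallets, value 53) — 27 pallets left.
All 17 pallets of Route 4 fit (value 47) — 10 remain.
Fill the last 10 pallets with part of Route 14: 10/12 of it earns 7.5.
Total value = 162.5.

162.5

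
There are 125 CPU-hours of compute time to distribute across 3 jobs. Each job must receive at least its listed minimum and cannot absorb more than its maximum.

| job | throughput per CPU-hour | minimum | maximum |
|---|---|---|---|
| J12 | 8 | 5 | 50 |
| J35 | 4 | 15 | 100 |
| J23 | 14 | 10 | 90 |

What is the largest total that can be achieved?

1480

Meeting every minimum uses 5+15+10 = 30 CPU-hours, leaving 95.
Highest throughput per CPU-hour first: J23 14 > J12 8 > J35 4.
J23 takes 80 more to reach its cap of 90 ; 15 left.
Only 15 left; J12 takes them to reach 20.
Total = 8×20 + 4×15 + 14×90 = 1480.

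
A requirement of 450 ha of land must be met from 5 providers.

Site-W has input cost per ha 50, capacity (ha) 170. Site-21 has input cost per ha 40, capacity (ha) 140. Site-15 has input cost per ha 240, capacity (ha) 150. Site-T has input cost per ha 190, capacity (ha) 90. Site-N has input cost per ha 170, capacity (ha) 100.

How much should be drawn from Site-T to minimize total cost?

Fill from the cheapest provider first.
Site-21 (40): use full 140 → 310 ha to go.
Take 170 from Site-W at 50 → need 140 more.
Site-N (170): use full 100 → 40 ha to go.
Site-T (190): take the remaining 40 → done.
Site-15: unused.

40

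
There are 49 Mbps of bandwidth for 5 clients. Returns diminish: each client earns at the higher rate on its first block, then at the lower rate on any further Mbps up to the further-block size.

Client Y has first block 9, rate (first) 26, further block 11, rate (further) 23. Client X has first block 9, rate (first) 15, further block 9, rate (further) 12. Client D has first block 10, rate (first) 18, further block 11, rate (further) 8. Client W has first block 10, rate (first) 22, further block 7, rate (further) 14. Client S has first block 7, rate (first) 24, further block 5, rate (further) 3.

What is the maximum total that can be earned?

Treat each block as its own option and order by rate: Client Y/T1 26 > Client S/T1 24 > Client Y/T2 23 > Client W/T1 22 > Client D/T1 18 > Client X/T1 15 > Client W/T2 14 > Client X/T2 12 > Client D/T2 8 > Client S/T2 3.
Fill Client Y T1 block (9 at 26) ; 40 left.
Fill Client S T1 block (7 at 24) ; 33 left.
Fill Client Y T2 block (11 at 23) ; 22 left.
Client W T1 at 22: fill all 10 ; 12 left.
Client D T1 at 18: fill all 10 ; 2 left.
Client X/T1: +2 of 9 at 15; pool empty.
Total = 26×9 + 24×7 + 23×11 + 22×10 + 18×10 + 15×2 = 1085.

1085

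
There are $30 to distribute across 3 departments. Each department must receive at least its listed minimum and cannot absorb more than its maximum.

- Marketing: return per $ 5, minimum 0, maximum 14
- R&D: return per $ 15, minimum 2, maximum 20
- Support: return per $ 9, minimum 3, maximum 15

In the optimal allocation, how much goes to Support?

Meeting every minimum uses 0+2+3 = 5 $, leaving 25.
Order the departments by return per $: R&D 15 > Support 9 > Marketing 5.
R&D takes 18 more to reach its cap of 20 → 7 left.
Only 7 left; Support takes them to reach 10.

10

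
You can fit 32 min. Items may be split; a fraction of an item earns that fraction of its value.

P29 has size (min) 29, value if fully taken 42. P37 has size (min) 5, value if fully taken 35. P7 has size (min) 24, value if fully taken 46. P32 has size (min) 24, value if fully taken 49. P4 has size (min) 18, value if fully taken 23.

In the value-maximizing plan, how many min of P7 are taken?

Best value per unit of size first: P37 35/5≈7, P32 49/24≈2.04, P7 46/24≈1.92, P29 42/29≈1.45, P4 23/18≈1.28.
P37: take in full, 5 min for value 35 → 27 left.
All 24 min of P32 fit (value 49) → 3 remain.
Only 3 min remain; take 3/24 of P7 for value 46×3/24 = 5.75.

3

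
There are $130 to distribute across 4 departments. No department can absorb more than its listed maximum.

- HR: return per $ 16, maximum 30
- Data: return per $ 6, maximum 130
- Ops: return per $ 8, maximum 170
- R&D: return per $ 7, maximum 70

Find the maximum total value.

1280

Highest return per $ first: HR 16 > Ops 8 > R&D 7 > Data 6.
HR: +30 to 30 (cap) → 100 left.
Ops: +100 (room for 170) → 100. Pool exhausted.
Total = 16×30 + 8×100 = 1280.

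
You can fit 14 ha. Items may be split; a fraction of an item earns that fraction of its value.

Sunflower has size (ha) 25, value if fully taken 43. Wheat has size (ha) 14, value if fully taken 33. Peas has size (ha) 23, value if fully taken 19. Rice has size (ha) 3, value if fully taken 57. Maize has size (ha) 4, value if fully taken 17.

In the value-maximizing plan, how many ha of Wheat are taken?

7

Sort by value density: Rice 57/3≈19, Maize 17/4≈4.25, Wheat 33/14≈2.36, Sunflower 43/25≈1.72, Peas 19/23≈0.826.
All 3 ha of Rice fit (value 57) ; 11 remain.
Maize: take in full, 4 ha for value 17 ; 7 left.
Fill the last 7 ha with part of Wheat: 7/14 of it earns 16.5.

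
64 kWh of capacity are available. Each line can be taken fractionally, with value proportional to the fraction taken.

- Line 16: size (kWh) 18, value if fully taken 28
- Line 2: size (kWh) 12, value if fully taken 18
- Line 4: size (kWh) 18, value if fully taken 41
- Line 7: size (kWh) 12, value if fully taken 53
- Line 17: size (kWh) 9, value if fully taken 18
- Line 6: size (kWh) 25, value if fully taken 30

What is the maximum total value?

Rank by value-to-size ratio: Line 7 53/12≈4.42, Line 4 41/18≈2.28, Line 17 18/9≈2, Line 16 28/18≈1.56, Line 2 18/12≈1.5, Line 6 30/25≈1.2.
Take all of Line 7 (12 kWh, value 53) — 52 kWh left.
All 18 kWh of Line 4 fit (value 41) — 34 remain.
Take all of Line 17 (9 kWh, value 18) — 25 kWh left.
Line 16: take in full, 18 kWh for value 28 — 7 left.
7 kWh left: a 7/12 share of Line 2 gives 18×7/12 = 10.5.
Total value = 150.5.

150.5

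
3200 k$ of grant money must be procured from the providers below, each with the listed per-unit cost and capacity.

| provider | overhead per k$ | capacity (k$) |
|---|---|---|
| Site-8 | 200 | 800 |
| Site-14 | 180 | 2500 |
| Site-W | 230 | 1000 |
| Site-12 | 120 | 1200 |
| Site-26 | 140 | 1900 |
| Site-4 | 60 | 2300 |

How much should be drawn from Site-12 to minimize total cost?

900

Use providers in increasing cost order.
Site-4 at 60: take all 2300 k$ ; 900 still needed.
Site-12 at 120: take 900 of its 1200 ; requirement met.
Site-26, Site-14, Site-8, Site-W: unused.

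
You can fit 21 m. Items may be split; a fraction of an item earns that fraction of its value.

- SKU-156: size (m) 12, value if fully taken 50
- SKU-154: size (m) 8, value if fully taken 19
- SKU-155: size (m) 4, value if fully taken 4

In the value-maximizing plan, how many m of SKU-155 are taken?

1

Sort by value density: SKU-156 50/12≈4.17, SKU-154 19/8≈2.38, SKU-155 4/4≈1.
Take all of SKU-156 (12 m, value 50) — 9 m left.
Take all of SKU-154 (8 m, value 19) — 1 m left.
Only 1 m remain; take 1/4 of SKU-155 for value 4×1/4 = 1.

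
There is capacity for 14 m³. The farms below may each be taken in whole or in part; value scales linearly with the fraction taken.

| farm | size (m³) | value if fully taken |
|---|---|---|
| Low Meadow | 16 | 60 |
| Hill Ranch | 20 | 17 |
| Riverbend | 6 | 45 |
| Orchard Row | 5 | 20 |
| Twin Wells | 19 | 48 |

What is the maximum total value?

Best value per unit of size first: Riverbend 45/6≈7.5, Orchard Row 20/5≈4, Low Meadow 60/16≈3.75, Twin Wells 48/19≈2.53, Hill Ranch 17/20≈0.85.
Riverbend: take in full, 6 m³ for value 45 → 8 left.
All 5 m³ of Orchard Row fit (value 20) → 3 remain.
Only 3 m³ remain; take 3/16 of Low Meadow for value 60×3/16 = 11.25.
Total value = 76.25.

76.25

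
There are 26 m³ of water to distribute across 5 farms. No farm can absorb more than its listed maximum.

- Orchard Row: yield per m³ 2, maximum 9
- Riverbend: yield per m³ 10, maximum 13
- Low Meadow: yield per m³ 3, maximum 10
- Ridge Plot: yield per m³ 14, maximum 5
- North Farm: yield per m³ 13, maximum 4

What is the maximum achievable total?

Order the farms by yield per m³: Ridge Plot 14 > North Farm 13 > Riverbend 10 > Low Meadow 3 > Orchard Row 2.
Ridge Plot takes 5 to reach its cap of 5 → 21 left.
North Farm takes 4 to reach its cap of 4 → 17 left.
Give Riverbend 13 to hit its cap of 13 → 4 left.
Low Meadow has room for 10 but only 4 remain, so it gets 4.
Total = 10×13 + 3×4 + 14×5 + 13×4 = 264.

264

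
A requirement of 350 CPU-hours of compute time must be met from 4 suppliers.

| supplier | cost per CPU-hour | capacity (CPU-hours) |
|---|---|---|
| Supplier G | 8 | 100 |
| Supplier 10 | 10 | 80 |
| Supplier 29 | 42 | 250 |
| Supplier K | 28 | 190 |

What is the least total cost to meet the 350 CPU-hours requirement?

Fill from the cheapest supplier first.
Supplier G (8): use full 100 — 250 CPU-hours to go.
Supplier 10 at 10: take all 80 CPU-hours — 170 still needed.
Supplier K at 28: take 170 of its 190 — requirement met.
Supplier 29: unused.
Cost = 100×8 + 80×10 + 170×28 = 6360.

6360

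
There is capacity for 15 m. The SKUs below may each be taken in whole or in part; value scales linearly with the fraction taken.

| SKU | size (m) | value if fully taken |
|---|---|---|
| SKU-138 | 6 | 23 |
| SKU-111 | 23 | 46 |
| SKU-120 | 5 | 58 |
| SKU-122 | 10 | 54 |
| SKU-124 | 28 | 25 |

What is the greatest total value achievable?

112

Rank by value-to-size ratio: SKU-120 58/5≈11.6, SKU-122 54/10≈5.4, SKU-138 23/6≈3.83, SKU-111 46/23≈2, SKU-124 25/28≈0.893.
SKU-120: take in full, 5 m for value 58 ; 10 left.
SKU-122: take in full, 10 m for value 54 ; 0 left.
Total value = 112.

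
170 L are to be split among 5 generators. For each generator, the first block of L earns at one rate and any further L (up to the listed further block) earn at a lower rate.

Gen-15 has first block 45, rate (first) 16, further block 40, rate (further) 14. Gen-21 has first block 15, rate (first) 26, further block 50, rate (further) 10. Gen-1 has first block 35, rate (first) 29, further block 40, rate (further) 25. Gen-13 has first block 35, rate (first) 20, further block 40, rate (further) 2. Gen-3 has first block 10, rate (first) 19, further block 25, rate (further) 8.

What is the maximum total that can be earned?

3855

Order all 10 blocks by rate: Gen-1/T1 29 > Gen-21/T1 26 > Gen-1/T2 25 > Gen-13/T1 20 > Gen-3/T1 19 > Gen-15/T1 16 > Gen-15/T2 14 > Gen-21/T2 10 > Gen-3/T2 8 > Gen-13/T2 2.
Fill Gen-1 T1 block (35 at 29) ; 135 left.
Gen-21 T1 at 26: fill all 15 ; 120 left.
Gen-1 T2 at 25: fill all 40 ; 80 left.
Gen-13 T1 at 20: fill all 35 ; 45 left.
Gen-3/T1 (19): +10 ; 35 left.
Gen-15 T1 at 16: only 35 left, fill 35.
Total = 29×35 + 26×15 + 25×40 + 20×35 + 19×10 + 16×35 = 3855.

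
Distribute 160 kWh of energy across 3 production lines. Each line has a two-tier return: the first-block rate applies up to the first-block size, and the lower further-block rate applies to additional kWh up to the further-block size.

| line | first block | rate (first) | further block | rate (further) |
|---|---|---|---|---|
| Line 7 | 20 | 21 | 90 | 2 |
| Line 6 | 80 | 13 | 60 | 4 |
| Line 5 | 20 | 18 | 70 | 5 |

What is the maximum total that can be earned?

Rank every tier by rate: Line 7/first 21 > Line 5/first 18 > Line 6/first 13 > Line 5/second 5 > Line 6/second 4 > Line 7/second 2.
Line 7/first (21): +20 — 140 left.
Line 5 first at 18: fill all 20 — 120 left.
Fill Line 6 first block (80 at 13) — 40 left.
40 remain; put them into Line 5 second at 5.
Total = 21×20 + 18×20 + 13×80 + 5×40 = 2020.

2020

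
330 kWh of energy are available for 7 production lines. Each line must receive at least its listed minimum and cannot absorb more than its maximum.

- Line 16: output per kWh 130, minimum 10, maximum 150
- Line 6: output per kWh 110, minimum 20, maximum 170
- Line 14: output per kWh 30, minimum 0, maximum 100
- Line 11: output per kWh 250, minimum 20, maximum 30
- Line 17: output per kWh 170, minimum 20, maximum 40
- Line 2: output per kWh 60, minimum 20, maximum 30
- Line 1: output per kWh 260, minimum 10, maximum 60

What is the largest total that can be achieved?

53900

Meeting every minimum uses 10+20+0+20+20+20+10 = 100 kWh, leaving 230.
Rank by output per kWh: Line 1 260 > Line 11 250 > Line 17 170 > Line 16 130 > Line 6 110 > Line 2 60 > Line 14 30.
Line 1: +50 to 60 (cap) → 180 left.
Line 11 takes 10 more to reach its cap of 30 → 170 left.
Give Line 17 20 more to hit its cap of 40 → 150 left.
Line 16 takes 140 more to reach its cap of 150 → 10 left.
Line 6 has room for 150 more but only 10 remain, so it gets 30.
Total = 130×150 + 110×30 + 250×30 + 170×40 + 60×20 + 260×60 = 53900.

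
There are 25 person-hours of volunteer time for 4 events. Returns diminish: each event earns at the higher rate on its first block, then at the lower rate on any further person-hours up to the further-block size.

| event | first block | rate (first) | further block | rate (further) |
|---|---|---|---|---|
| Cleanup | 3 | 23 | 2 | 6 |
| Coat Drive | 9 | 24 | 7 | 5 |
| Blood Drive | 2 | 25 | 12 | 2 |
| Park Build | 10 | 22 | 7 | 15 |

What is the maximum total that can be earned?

570

Order all 8 blocks by rate: Blood Drive/T1 25 > Coat Drive/T1 24 > Cleanup/T1 23 > Park Build/T1 22 > Park Build/T2 15 > Cleanup/T2 6 > Coat Drive/T2 5 > Blood Drive/T2 2.
Blood Drive/T1 (25): +2 → 23 left.
Coat Drive T1 at 24: fill all 9 → 14 left.
Cleanup T1 at 23: fill all 3 → 11 left.
Park Build/T1 (22): +10 → 1 left.
Park Build T2 at 15: only 1 left, fill 1.
Total = 25×2 + 24×9 + 23×3 + 22×10 + 15×1 = 570.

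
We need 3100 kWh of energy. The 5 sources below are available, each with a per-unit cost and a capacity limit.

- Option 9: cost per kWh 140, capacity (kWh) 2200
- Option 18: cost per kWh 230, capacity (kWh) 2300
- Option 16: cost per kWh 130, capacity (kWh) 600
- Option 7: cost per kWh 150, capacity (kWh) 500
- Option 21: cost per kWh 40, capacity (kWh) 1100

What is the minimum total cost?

Fill from the cheapest source first.
Option 21 at 40: take all 1100 kWh ; 2000 still needed.
Take 600 from Option 16 at 130 ; need 1400 more.
Option 9 at 140: take 1400 of its 2200 ; requirement met.
Option 7, Option 18: unused.
Cost = 1100×40 + 600×130 + 1400×140 = 318000.

318000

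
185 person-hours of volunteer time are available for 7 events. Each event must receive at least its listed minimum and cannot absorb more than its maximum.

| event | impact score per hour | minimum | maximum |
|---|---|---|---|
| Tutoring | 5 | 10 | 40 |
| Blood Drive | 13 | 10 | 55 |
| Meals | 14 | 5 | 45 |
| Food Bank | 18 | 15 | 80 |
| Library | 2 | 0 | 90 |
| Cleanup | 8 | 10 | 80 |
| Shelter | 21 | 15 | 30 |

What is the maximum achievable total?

Meeting every minimum uses 10+10+5+15+0+10+15 = 65 person-hours, leaving 120.
Rank by impact score per hour: Shelter 21 > Food Bank 18 > Meals 14 > Blood Drive 13 > Cleanup 8 > Tutoring 5 > Library 2.
Shelter takes 15 more to reach its cap of 30 ; 105 left.
Food Bank: +65 to 80 (cap) ; 40 left.
Meals: +40 to 45 (cap) ; 0 left.
Total = 5×10 + 13×10 + 14×45 + 18×80 + 8×10 + 21×30 = 2960.

2960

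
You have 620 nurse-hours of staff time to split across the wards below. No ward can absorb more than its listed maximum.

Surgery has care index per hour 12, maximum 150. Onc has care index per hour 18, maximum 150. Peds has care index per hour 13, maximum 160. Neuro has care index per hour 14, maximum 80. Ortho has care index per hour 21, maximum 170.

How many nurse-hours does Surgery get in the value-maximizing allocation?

Highest care index per hour first: Ortho 21 > Onc 18 > Neuro 14 > Peds 13 > Surgery 12.
Give Ortho 170 to hit its cap of 170 → 450 left.
Give Onc 150 to hit its cap of 150 → 300 left.
Neuro: +80 to 80 (cap) → 220 left.
Peds: +160 to 160 (cap) → 60 left.
Surgery has room for 150 but only 60 remain, so it gets 60.

60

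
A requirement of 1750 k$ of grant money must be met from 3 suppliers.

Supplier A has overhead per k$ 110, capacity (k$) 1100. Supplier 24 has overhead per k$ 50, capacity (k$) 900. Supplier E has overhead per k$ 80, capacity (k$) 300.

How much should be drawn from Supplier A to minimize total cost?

Use suppliers in increasing cost order.
Take 900 from Supplier 24 at 50 → need 850 more.
Take 300 from Supplier E at 80 → need 550 more.
Supplier A (110): take the remaining 550 → done.

550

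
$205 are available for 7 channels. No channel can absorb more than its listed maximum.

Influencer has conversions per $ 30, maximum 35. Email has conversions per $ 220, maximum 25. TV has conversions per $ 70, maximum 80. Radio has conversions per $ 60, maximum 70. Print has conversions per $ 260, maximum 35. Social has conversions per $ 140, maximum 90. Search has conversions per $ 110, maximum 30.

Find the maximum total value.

32250

Rank by conversions per $: Print 260 > Email 220 > Social 140 > Search 110 > TV 70 > Radio 60 > Influencer 30.
Print takes 35 to reach its cap of 35 ; 170 left.
Give Email 25 to hit its cap of 25 ; 145 left.
Social takes 90 to reach its cap of 90 ; 55 left.
Search: +30 to 30 (cap) ; 25 left.
Only 25 left; TV takes them to reach 25.
Total = 220×25 + 70×25 + 260×35 + 140×90 + 110×30 = 32250.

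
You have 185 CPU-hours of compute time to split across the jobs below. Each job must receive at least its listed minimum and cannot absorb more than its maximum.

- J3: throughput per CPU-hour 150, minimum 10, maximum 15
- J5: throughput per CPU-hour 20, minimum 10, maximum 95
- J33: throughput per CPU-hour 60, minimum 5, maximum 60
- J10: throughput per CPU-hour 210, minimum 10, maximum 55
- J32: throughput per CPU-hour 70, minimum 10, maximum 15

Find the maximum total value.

19250

Meeting every minimum uses 10+10+5+10+10 = 45 CPU-hours, leaving 140.
Order the jobs by throughput per CPU-hour: J10 210 > J3 150 > J32 70 > J33 60 > J5 20.
J10: +45 to 55 (cap) ; 95 left.
J3: +5 to 15 (cap) ; 90 left.
J32 takes 5 more to reach its cap of 15 ; 85 left.
Give J33 55 more to hit its cap of 60 ; 30 left.
J5: +30 (room for 85) → 40. Pool exhausted.
Total = 150×15 + 20×40 + 60×60 + 210×55 + 70×15 = 19250.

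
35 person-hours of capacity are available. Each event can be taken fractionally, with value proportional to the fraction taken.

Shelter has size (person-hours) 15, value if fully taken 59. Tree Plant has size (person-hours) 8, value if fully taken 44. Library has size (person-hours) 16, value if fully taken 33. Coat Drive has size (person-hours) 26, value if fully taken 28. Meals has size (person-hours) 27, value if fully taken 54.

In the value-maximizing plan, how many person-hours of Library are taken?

Sort by value density: Tree Plant 44/8≈5.5, Shelter 59/15≈3.93, Library 33/16≈2.06, Meals 54/27≈2, Coat Drive 28/26≈1.08.
All 8 person-hours of Tree Plant fit (value 44) → 27 remain.
All 15 person-hours of Shelter fit (value 59) → 12 remain.
12 person-hours left: a 12/16 share of Library gives 33×12/16 = 24.75.

12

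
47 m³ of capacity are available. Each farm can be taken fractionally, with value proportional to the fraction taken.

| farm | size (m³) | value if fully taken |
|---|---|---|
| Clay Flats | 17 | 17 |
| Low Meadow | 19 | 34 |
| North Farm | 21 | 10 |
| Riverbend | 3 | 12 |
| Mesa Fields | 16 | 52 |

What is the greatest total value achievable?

107

Best value per unit of size first: Riverbend 12/3≈4, Mesa Fields 52/16≈3.25, Low Meadow 34/19≈1.79, Clay Flats 17/17≈1, North Farm 10/21≈0.476.
Take all of Riverbend (3 m³, value 12) — 44 m³ left.
All 16 m³ of Mesa Fields fit (value 52) — 28 remain.
Take all of Low Meadow (19 m³, value 34) — 9 m³ left.
Fill the last 9 m³ with part of Clay Flats: 9/17 of it earns 9.
Total value = 107.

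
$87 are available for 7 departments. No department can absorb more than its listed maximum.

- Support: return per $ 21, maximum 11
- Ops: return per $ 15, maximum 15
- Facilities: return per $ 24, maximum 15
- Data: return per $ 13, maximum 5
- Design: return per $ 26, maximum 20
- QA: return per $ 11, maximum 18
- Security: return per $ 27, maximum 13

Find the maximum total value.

1840

Highest return per $ first: Security 27 > Design 26 > Facilities 24 > Support 21 > Ops 15 > Data 13 > QA 11.
Give Security 13 to hit its cap of 13 — 74 left.
Give Design 20 to hit its cap of 20 — 54 left.
Give Facilities 15 to hit its cap of 15 — 39 left.
Support: +11 to 11 (cap) — 28 left.
Ops takes 15 to reach its cap of 15 — 13 left.
Data takes 5 to reach its cap of 5 — 8 left.
Only 8 left; QA takes them to reach 8.
Total = 21×11 + 15×15 + 24×15 + 13×5 + 26×20 + 11×8 + 27×13 = 1840.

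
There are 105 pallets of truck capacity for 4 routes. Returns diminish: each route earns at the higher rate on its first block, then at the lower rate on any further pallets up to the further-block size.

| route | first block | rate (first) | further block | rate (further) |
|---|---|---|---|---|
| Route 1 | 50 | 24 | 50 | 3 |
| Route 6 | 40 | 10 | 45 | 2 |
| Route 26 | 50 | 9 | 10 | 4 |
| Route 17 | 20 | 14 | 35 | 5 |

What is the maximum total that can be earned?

1830

Order all 8 blocks by rate: Route 1/T1 24 > Route 17/T1 14 > Route 6/T1 10 > Route 26/T1 9 > Route 17/T2 5 > Route 26/T2 4 > Route 1/T2 3 > Route 6/T2 2.
Route 1/T1 (24): +50 → 55 left.
Route 17/T1 (14): +20 → 35 left.
Route 6 T1 at 10: only 35 left, fill 35.
Total = 24×50 + 14×20 + 10×35 = 1830.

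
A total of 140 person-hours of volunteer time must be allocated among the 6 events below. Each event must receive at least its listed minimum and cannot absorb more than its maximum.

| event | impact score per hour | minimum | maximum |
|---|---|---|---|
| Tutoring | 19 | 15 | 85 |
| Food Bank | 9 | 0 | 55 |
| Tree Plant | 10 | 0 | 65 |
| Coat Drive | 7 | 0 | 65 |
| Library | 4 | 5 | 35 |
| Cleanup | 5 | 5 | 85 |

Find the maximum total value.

Meeting every minimum uses 15+0+0+0+5+5 = 25 person-hours, leaving 115.
Rank by impact score per hour: Tutoring 19 > Tree Plant 10 > Food Bank 9 > Coat Drive 7 > Cleanup 5 > Library 4.
Give Tutoring 70 more to hit its cap of 85 → 45 left.
Tree Plant: +45 (room for 65) → 45. Pool exhausted.
Total = 19×85 + 10×45 + 4×5 + 5×5 = 2110.

2110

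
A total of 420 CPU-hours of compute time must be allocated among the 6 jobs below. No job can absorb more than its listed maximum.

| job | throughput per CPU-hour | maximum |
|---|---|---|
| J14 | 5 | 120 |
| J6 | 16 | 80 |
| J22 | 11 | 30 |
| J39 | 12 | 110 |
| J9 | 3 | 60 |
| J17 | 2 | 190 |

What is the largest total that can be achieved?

3750

Order the jobs by throughput per CPU-hour: J6 16 > J39 12 > J22 11 > J14 5 > J9 3 > J17 2.
J6: +80 to 80 (cap) → 340 left.
Give J39 110 to hit its cap of 110 → 230 left.
Give J22 30 to hit its cap of 30 → 200 left.
Give J14 120 to hit its cap of 120 → 80 left.
J9: +60 to 60 (cap) → 20 left.
J17: +20 (room for 190) → 20. Pool exhausted.
Total = 5×120 + 16×80 + 11×30 + 12×110 + 3×60 + 2×20 = 3750.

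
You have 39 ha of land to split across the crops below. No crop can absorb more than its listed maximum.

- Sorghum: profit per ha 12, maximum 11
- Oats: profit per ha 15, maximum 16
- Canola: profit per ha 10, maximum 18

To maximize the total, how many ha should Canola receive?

12

Order the crops by profit per ha: Oats 15 > Sorghum 12 > Canola 10.
Oats takes 16 to reach its cap of 16 — 23 left.
Sorghum: +11 to 11 (cap) — 12 left.
Canola has room for 18 but only 12 remain, so it gets 12.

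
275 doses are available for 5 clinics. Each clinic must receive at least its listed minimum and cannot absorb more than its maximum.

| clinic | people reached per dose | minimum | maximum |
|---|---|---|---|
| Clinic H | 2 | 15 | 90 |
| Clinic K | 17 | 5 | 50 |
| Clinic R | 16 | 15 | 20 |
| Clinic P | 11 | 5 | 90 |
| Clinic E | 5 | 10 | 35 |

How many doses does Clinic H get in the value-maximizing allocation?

80

Meeting every minimum uses 15+5+15+5+10 = 50 doses, leaving 225.
Highest people reached per dose first: Clinic K 17 > Clinic R 16 > Clinic P 11 > Clinic E 5 > Clinic H 2.
Clinic K: +45 to 50 (cap) → 180 left.
Clinic R: +5 to 20 (cap) → 175 left.
Clinic P takes 85 more to reach its cap of 90 → 90 left.
Clinic E: +25 to 35 (cap) → 65 left.
Only 65 left; Clinic H takes them to reach 80.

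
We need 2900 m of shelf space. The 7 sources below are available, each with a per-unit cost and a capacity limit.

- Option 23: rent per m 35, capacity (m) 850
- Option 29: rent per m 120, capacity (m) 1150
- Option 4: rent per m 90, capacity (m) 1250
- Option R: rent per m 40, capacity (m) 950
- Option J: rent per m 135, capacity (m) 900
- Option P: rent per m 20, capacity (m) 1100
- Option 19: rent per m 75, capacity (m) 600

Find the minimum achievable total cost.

Use sources in increasing cost order.
Option P (20): use full 1100 — 1800 m to go.
Take 850 from Option 23 at 35 — need 950 more.
Option R (40): use full 950 — 0 m to go.
Option 19, Option 4, Option 29, Option J: unused.
Cost = 1100×20 + 850×35 + 950×40 = 89750.

89750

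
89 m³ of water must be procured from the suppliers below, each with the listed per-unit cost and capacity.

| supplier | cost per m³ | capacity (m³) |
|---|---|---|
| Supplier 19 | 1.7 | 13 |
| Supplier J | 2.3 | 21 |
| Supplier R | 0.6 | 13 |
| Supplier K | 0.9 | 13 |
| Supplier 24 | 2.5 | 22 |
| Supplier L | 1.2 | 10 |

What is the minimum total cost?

Cheapest first:
Take 13 from Supplier R at 0.6 → need 76 more.
Take 13 from Supplier K at 0.9 → need 63 more.
Take 10 from Supplier L at 1.2 → need 53 more.
Take 13 from Supplier 19 at 1.7 → need 40 more.
Supplier J (2.3): use full 21 → 19 m³ to go.
Supplier 24 at 2.5: take 19 of its 22 → requirement met.
Cost = 13×0.6 + 13×0.9 + 10×1.2 + 13×1.7 + 21×2.3 + 19×2.5 = 149.4.

149.4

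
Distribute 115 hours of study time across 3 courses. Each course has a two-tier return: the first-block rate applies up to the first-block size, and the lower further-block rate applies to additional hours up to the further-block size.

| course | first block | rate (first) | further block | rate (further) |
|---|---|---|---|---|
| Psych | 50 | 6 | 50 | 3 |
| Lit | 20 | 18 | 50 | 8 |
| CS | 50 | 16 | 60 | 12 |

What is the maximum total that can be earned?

Rank every tier by rate: Lit/tier1 18 > CS/tier1 16 > CS/tier2 12 > Lit/tier2 8 > Psych/tier1 6 > Psych/tier2 3.
Lit tier1 at 18: fill all 20 ; 95 left.
Fill CS tier1 block (50 at 16) ; 45 left.
45 remain; put them into CS tier2 at 12.
Total = 18×20 + 16×50 + 12×45 = 1700.

1700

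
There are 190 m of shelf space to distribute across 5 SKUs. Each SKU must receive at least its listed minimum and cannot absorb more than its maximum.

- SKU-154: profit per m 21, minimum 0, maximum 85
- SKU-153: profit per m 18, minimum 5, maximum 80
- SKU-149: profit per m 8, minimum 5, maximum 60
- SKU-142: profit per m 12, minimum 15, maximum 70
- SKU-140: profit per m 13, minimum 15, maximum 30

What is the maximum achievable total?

Meeting every minimum uses 0+5+5+15+15 = 40 m, leaving 150.
Order the SKUs by profit per m: SKU-154 21 > SKU-153 18 > SKU-140 13 > SKU-142 12 > SKU-149 8.
Give SKU-154 85 more to hit its cap of 85 — 65 left.
SKU-153: +65 (room for 75) → 70. Pool exhausted.
Total = 21×85 + 18×70 + 8×5 + 12×15 + 13×15 = 3460.

3460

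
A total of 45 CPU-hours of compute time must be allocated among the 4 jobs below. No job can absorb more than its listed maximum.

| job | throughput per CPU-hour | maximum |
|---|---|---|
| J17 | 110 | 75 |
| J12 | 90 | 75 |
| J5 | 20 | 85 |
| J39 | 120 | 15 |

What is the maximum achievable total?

Rank by throughput per CPU-hour: J39 120 > J17 110 > J12 90 > J5 20.
Give J39 15 to hit its cap of 15 → 30 left.
J17 has room for 75 but only 30 remain, so it gets 30.
Total = 110×30 + 120×15 = 5100.

5100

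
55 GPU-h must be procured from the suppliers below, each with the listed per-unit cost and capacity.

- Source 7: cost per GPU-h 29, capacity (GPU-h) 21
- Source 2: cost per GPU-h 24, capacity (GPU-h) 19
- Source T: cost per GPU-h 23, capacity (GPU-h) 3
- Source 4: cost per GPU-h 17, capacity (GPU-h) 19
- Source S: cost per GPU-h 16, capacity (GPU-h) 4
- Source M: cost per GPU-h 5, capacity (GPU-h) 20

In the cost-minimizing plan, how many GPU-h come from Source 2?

9

Cheapest first:
Source M (5): use full 20 ; 35 GPU-h to go.
Source S at 16: take all 4 GPU-h ; 31 still needed.
Take 19 from Source 4 at 17 ; need 12 more.
Take 3 from Source T at 23 ; need 9 more.
Take 9 from Source 2 at 24 to finish.
Source 7: unused.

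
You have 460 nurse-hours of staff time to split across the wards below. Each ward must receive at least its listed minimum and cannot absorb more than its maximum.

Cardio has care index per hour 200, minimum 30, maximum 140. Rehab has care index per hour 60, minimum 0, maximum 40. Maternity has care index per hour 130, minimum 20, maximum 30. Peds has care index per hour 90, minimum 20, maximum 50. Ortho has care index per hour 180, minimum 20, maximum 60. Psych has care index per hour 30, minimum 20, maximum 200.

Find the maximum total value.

53800

Meeting every minimum uses 30+0+20+20+20+20 = 110 nurse-hours, leaving 350.
Rank by care index per hour: Cardio 200 > Ortho 180 > Maternity 130 > Peds 90 > Rehab 60 > Psych 30.
Cardio takes 110 more to reach its cap of 140 → 240 left.
Give Ortho 40 more to hit its cap of 60 → 200 left.
Give Maternity 10 more to hit its cap of 30 → 190 left.
Give Peds 30 more to hit its cap of 50 → 160 left.
Rehab takes 40 more to reach its cap of 40 → 120 left.
Only 120 left; Psych takes them to reach 140.
Total = 200×140 + 60×40 + 130×30 + 90×50 + 180×60 + 30×140 = 53800.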